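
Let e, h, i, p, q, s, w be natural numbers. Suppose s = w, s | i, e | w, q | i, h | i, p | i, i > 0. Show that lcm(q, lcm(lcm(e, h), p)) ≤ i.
s = w and s | i, thus w | i. e | w, so e | i. Because h | i, lcm(e, h) | i. p | i, so lcm(lcm(e, h), p) | i. Since q | i, lcm(q, lcm(lcm(e, h), p)) | i. Since i > 0, lcm(q, lcm(lcm(e, h), p)) ≤ i.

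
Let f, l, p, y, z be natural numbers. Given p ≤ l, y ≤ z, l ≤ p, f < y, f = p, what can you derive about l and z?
l < z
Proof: Because p ≤ l and l ≤ p, p = l. Since f = p, f = l. f < y and y ≤ z, so f < z. From f = l, l < z.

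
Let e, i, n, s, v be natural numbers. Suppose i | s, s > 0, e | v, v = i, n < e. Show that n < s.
v = i and e | v, so e | i. Since i | s, e | s. s > 0, so e ≤ s. Since n < e, n < s.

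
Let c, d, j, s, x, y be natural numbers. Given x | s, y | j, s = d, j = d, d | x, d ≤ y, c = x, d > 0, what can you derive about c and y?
c = y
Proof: s = d and x | s, therefore x | d. d | x, so x = d. c = x, so c = d. j = d and y | j, so y | d. Since d > 0, y ≤ d. Since d ≤ y, d = y. Since c = d, c = y.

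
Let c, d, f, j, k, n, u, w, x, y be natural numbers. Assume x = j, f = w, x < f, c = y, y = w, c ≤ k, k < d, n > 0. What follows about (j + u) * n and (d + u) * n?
(j + u) * n < (d + u) * n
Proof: f = w and x < f, therefore x < w. Since x = j, j < w. c = y and y = w, so c = w. Because c ≤ k, w ≤ k. k < d, so w < d. Because j < w, j < d. Then j + u < d + u. Since n > 0, (j + u) * n < (d + u) * n.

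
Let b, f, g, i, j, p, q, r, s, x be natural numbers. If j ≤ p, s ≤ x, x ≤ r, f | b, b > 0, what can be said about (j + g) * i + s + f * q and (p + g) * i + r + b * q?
(j + g) * i + s + f * q ≤ (p + g) * i + r + b * q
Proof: From j ≤ p, j + g ≤ p + g. Then (j + g) * i ≤ (p + g) * i. s ≤ x and x ≤ r, so s ≤ r. f | b and b > 0, so f ≤ b. Then f * q ≤ b * q. Since s ≤ r, s + f * q ≤ r + b * q. Since (j + g) * i ≤ (p + g) * i, (j + g) * i + s + f * q ≤ (p + g) * i + r + b * q.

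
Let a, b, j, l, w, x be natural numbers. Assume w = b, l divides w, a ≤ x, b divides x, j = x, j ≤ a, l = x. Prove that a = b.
j = x and j ≤ a, hence x ≤ a. Since a ≤ x, a = x. Because w = b and l divides w, l divides b. Since l = x, x divides b. b divides x, so x = b. Since a = x, a = b.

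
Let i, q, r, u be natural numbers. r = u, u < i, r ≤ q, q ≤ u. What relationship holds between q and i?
q < i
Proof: r = u and r ≤ q, therefore u ≤ q. q ≤ u, so u = q. Since u < i, q < i.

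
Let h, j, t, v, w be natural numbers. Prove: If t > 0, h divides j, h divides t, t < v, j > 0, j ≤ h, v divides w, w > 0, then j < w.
h divides j and j > 0, hence h ≤ j. j ≤ h, so h = j. h divides t and t > 0, thus h ≤ t. t < v, so h < v. h = j, so j < v. v divides w and w > 0, so v ≤ w. Since j < v, j < w.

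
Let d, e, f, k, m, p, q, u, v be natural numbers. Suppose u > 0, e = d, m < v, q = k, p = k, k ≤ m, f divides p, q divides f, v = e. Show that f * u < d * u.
Because v = e and e = d, v = d. Since q = k and q divides f, k divides f. From p = k and f divides p, f divides k. Since k divides f, k = f. k ≤ m and m < v, hence k < v. Since k = f, f < v. Since v = d, f < d. Combining with u > 0, by multiplying by a positive, f * u < d * u.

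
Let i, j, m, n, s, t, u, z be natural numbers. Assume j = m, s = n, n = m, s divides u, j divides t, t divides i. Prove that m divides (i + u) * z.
Because j = m and j divides t, m divides t. Since t divides i, m divides i. s = n and n = m, hence s = m. Since s divides u, m divides u. m divides i, so m divides i + u. Then m divides (i + u) * z.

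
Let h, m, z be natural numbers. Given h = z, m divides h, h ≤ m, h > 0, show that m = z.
Since m divides h and h > 0, m ≤ h. Since h ≤ m, m = h. Because h = z, m = z.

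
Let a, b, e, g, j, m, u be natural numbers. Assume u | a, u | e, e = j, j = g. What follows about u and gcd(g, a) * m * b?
u | gcd(g, a) * m * b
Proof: e = j and j = g, hence e = g. From u | e, u | g. From u | a, u | gcd(g, a). Then u | gcd(g, a) * m. Then u | gcd(g, a) * m * b.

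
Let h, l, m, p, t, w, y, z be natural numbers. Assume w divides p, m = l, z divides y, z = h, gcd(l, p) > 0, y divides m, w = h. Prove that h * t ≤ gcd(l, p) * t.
z divides y and y divides m, therefore z divides m. Because z = h, h divides m. Since m = l, h divides l. Since w = h and w divides p, h divides p. Since h divides l, h divides gcd(l, p). gcd(l, p) > 0, so h ≤ gcd(l, p). By multiplying by a non-negative, h * t ≤ gcd(l, p) * t.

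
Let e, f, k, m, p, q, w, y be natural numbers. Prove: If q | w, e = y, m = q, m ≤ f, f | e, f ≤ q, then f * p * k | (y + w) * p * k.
From e = y and f | e, f | y. m = q and m ≤ f, thus q ≤ f. Because f ≤ q, q = f. q | w, so f | w. f | y, so f | y + w. Then f * p | (y + w) * p. Then f * p * k | (y + w) * p * k.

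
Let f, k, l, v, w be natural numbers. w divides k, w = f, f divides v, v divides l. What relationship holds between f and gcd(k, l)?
f divides gcd(k, l)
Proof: w = f and w divides k, thus f divides k. f divides v and v divides l, so f divides l. f divides k, so f divides gcd(k, l).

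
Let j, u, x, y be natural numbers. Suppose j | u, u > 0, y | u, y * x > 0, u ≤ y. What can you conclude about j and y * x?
j ≤ y * x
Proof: y | u and u > 0, thus y ≤ u. Since u ≤ y, u = y. Since j | u, j | y. Then j | y * x. Since y * x > 0, j ≤ y * x.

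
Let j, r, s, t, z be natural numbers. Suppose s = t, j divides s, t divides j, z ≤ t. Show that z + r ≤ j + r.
Because s = t and j divides s, j divides t. Since t divides j, t = j. z ≤ t, so z ≤ j. Then z + r ≤ j + r.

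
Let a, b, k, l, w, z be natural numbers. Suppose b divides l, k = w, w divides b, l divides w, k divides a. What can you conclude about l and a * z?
l divides a * z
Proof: Since w divides b and b divides l, w divides l. Since l divides w, w = l. Since k = w and k divides a, w divides a. Since w = l, l divides a. Then l divides a * z.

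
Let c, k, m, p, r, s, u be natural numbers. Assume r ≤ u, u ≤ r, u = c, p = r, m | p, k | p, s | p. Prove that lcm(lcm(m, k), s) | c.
From r ≤ u and u ≤ r, r = u. Since u = c, r = c. From m | p and k | p, lcm(m, k) | p. Since s | p, lcm(lcm(m, k), s) | p. Since p = r, lcm(lcm(m, k), s) | r. From r = c, lcm(lcm(m, k), s) | c.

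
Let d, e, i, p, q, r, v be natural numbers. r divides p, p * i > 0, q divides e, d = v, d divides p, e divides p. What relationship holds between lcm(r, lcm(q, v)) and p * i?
lcm(r, lcm(q, v)) ≤ p * i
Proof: q divides e and e divides p, hence q divides p. d = v and d divides p, so v divides p. From q divides p, lcm(q, v) divides p. Since r divides p, lcm(r, lcm(q, v)) divides p. Then lcm(r, lcm(q, v)) divides p * i. Since p * i > 0, lcm(r, lcm(q, v)) ≤ p * i.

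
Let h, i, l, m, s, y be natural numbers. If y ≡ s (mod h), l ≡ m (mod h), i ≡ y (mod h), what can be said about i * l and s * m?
i * l ≡ s * m (mod h)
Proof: Since i ≡ y (mod h) and y ≡ s (mod h), i ≡ s (mod h). Since l ≡ m (mod h), i * l ≡ s * m (mod h).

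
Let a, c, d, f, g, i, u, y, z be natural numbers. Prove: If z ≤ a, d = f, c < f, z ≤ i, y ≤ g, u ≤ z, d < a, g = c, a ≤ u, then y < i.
Since g = c and y ≤ g, y ≤ c. Since c < f, y < f. a ≤ u and u ≤ z, therefore a ≤ z. Since z ≤ a, a = z. Since d = f and d < a, f < a. a = z, so f < z. Since z ≤ i, f < i. Because y < f, y < i.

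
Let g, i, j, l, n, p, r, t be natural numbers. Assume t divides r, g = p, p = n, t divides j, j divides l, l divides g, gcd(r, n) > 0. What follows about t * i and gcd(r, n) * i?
t * i ≤ gcd(r, n) * i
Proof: Since g = p and p = n, g = n. j divides l and l divides g, hence j divides g. t divides j, so t divides g. g = n, so t divides n. Since t divides r, t divides gcd(r, n). gcd(r, n) > 0, so t ≤ gcd(r, n). By multiplying by a non-negative, t * i ≤ gcd(r, n) * i.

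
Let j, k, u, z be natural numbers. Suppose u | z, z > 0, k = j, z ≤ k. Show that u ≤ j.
u | z and z > 0, thus u ≤ z. k = j and z ≤ k, therefore z ≤ j. Since u ≤ z, u ≤ j.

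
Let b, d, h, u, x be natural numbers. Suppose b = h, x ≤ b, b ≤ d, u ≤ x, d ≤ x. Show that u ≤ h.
From b ≤ d and d ≤ x, b ≤ x. Since x ≤ b, x = b. Since b = h, x = h. u ≤ x, so u ≤ h.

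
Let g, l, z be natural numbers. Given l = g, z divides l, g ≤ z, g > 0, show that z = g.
l = g and z divides l, therefore z divides g. g > 0, so z ≤ g. Since g ≤ z, z = g.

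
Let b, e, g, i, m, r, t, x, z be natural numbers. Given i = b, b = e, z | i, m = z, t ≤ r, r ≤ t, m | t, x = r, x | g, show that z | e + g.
From i = b and b = e, i = e. From z | i, z | e. t ≤ r and r ≤ t, thus t = r. m | t, so m | r. m = z, so z | r. Because x = r and x | g, r | g. From z | r, z | g. Because z | e, z | e + g.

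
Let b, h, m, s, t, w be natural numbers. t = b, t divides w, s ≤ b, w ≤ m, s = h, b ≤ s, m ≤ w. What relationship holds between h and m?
h divides m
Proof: From b ≤ s and s ≤ b, b = s. t = b, so t = s. Since s = h, t = h. From w ≤ m and m ≤ w, w = m. t divides w, so t divides m. t = h, so h divides m.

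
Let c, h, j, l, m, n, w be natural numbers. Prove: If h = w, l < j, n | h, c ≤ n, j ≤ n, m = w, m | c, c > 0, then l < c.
Because h = w and n | h, n | w. m = w and m | c, hence w | c. n | w, so n | c. c > 0, so n ≤ c. Because c ≤ n, n = c. Because l < j and j ≤ n, l < n. n = c, so l < c.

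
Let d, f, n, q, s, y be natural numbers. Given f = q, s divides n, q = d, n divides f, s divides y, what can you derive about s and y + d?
s divides y + d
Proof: s divides n and n divides f, therefore s divides f. Since f = q, s divides q. Since q = d, s divides d. s divides y, so s divides y + d.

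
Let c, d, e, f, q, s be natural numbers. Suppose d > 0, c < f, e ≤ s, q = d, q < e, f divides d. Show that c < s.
f divides d and d > 0, hence f ≤ d. Since c < f, c < d. Since q = d and q < e, d < e. Since e ≤ s, d < s. Since c < d, c < s.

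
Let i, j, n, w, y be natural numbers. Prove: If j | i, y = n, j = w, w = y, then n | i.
j = w and w = y, thus j = y. Since j | i, y | i. Since y = n, n | i.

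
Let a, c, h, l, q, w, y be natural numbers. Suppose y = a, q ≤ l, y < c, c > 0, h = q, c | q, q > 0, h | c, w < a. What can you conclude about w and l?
w < l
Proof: c | q and q > 0, so c ≤ q. h | c and c > 0, therefore h ≤ c. Since h = q, q ≤ c. Since c ≤ q, c = q. From y = a and y < c, a < c. w < a, so w < c. Since c = q, w < q. Since q ≤ l, w < l.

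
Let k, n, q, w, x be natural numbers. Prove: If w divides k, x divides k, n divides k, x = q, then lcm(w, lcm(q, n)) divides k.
From x = q and x divides k, q divides k. Since n divides k, lcm(q, n) divides k. w divides k, so lcm(w, lcm(q, n)) divides k.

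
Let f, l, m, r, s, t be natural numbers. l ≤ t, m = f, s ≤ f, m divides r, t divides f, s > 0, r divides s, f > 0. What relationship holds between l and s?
l ≤ s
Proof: m divides r and r divides s, hence m divides s. s > 0, so m ≤ s. m = f, so f ≤ s. Since s ≤ f, f = s. t divides f and f > 0, thus t ≤ f. l ≤ t, so l ≤ f. Because f = s, l ≤ s.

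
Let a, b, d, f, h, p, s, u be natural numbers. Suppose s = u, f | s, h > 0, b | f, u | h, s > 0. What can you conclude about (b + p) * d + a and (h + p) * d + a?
(b + p) * d + a ≤ (h + p) * d + a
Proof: From b | f and f | s, b | s. s > 0, so b ≤ s. Since s = u, b ≤ u. u | h and h > 0, therefore u ≤ h. b ≤ u, so b ≤ h. Then b + p ≤ h + p. Then (b + p) * d ≤ (h + p) * d. Then (b + p) * d + a ≤ (h + p) * d + a.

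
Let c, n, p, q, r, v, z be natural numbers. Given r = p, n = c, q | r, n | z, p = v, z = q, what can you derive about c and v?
c | v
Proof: Because r = p and p = v, r = v. z = q and n | z, hence n | q. Because q | r, n | r. Since n = c, c | r. Because r = v, c | v.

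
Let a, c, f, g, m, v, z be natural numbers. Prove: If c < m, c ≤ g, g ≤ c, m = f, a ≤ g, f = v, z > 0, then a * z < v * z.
From m = f and f = v, m = v. g ≤ c and c ≤ g, therefore g = c. a ≤ g, so a ≤ c. c < m, so a < m. m = v, so a < v. z > 0, so a * z < v * z.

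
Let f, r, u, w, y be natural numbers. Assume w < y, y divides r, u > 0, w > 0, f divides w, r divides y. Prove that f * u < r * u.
f divides w and w > 0, thus f ≤ w. y divides r and r divides y, therefore y = r. w < y, so w < r. From f ≤ w, f < r. Since u > 0, by multiplying by a positive, f * u < r * u.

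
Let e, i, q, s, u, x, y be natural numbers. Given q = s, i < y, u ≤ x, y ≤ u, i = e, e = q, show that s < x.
Because e = q and q = s, e = s. Because i = e and i < y, e < y. y ≤ u and u ≤ x, thus y ≤ x. Because e < y, e < x. Because e = s, s < x.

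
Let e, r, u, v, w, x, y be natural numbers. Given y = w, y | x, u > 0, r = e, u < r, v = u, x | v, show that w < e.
From y = w and y | x, w | x. v = u and x | v, therefore x | u. From w | x, w | u. u > 0, so w ≤ u. Since r = e and u < r, u < e. Since w ≤ u, w < e.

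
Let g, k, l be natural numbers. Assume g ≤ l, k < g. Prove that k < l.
k < g and g ≤ l. By transitivity, k < l.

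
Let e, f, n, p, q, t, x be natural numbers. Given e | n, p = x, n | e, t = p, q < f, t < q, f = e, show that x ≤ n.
Since e | n and n | e, e = n. t = p and p = x, hence t = x. t < q and q < f, therefore t < f. t = x, so x < f. Since f = e, x < e. e = n, so x < n. Then x ≤ n.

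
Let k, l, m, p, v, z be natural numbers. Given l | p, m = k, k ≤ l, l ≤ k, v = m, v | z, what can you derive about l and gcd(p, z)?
l | gcd(p, z)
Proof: k ≤ l and l ≤ k, therefore k = l. Since m = k, m = l. v = m and v | z, therefore m | z. m = l, so l | z. From l | p, l | gcd(p, z).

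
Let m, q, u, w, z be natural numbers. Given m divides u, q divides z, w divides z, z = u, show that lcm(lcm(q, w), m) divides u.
q divides z and w divides z, therefore lcm(q, w) divides z. z = u, so lcm(q, w) divides u. m divides u, so lcm(lcm(q, w), m) divides u.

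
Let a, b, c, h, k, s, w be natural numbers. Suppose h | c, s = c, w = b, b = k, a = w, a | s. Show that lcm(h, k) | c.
Since w = b and b = k, w = k. a = w and a | s, hence w | s. w = k, so k | s. s = c, so k | c. Because h | c, lcm(h, k) | c.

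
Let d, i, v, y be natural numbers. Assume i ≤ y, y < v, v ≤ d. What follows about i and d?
i < d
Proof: i ≤ y and y < v, therefore i < v. v ≤ d, so i < d.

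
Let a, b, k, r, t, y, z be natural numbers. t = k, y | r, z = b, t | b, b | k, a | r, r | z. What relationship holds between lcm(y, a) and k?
lcm(y, a) | k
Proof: Since y | r and a | r, lcm(y, a) | r. t = k and t | b, therefore k | b. Since b | k, b = k. z = b, so z = k. Because r | z, r | k. Since lcm(y, a) | r, lcm(y, a) | k.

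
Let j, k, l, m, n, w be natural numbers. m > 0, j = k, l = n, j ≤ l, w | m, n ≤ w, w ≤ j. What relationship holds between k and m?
k ≤ m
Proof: l = n and j ≤ l, therefore j ≤ n. n ≤ w, so j ≤ w. w ≤ j, so w = j. j = k, so w = k. w | m and m > 0, hence w ≤ m. w = k, so k ≤ m.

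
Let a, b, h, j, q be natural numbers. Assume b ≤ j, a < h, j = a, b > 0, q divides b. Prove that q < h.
Because q divides b and b > 0, q ≤ b. Because b ≤ j, q ≤ j. Since j = a, q ≤ a. a < h, so q < h.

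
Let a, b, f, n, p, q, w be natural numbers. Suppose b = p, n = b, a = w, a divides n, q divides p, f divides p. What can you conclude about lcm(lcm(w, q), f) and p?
lcm(lcm(w, q), f) divides p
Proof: a = w and a divides n, hence w divides n. n = b, so w divides b. Since b = p, w divides p. q divides p, so lcm(w, q) divides p. f divides p, so lcm(lcm(w, q), f) divides p.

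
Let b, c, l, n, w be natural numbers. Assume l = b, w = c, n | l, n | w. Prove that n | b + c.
l = b and n | l, thus n | b. w = c and n | w, hence n | c. n | b, so n | b + c.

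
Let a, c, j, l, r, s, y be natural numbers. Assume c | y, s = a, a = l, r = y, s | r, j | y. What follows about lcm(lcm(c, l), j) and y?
lcm(lcm(c, l), j) | y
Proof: s = a and a = l, thus s = l. Because r = y and s | r, s | y. Since s = l, l | y. c | y, so lcm(c, l) | y. j | y, so lcm(lcm(c, l), j) | y.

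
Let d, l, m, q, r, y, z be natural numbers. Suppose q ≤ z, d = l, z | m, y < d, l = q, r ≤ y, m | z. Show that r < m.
d = l and l = q, therefore d = q. Since y < d, y < q. r ≤ y, so r < q. z | m and m | z, thus z = m. q ≤ z, so q ≤ m. Since r < q, r < m.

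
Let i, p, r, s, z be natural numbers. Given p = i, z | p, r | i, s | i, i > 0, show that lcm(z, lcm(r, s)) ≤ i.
p = i and z | p, therefore z | i. r | i and s | i, therefore lcm(r, s) | i. z | i, so lcm(z, lcm(r, s)) | i. Since i > 0, lcm(z, lcm(r, s)) ≤ i.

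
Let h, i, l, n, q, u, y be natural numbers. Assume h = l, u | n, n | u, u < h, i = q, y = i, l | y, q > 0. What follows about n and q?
n < q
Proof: Since u | n and n | u, u = n. u < h, so n < h. Since h = l, n < l. Because y = i and l | y, l | i. Since i = q, l | q. q > 0, so l ≤ q. Since n < l, n < q.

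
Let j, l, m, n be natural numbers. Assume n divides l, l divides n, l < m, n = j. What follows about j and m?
j < m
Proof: l divides n and n divides l, so l = n. Since n = j, l = j. l < m, so j < m.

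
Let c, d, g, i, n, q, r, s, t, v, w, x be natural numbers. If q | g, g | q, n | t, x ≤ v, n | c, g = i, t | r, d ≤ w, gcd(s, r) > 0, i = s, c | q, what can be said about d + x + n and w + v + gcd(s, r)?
d + x + n ≤ w + v + gcd(s, r)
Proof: Since d ≤ w and x ≤ v, d + x ≤ w + v. g = i and i = s, so g = s. Because q | g and g | q, q = g. From n | c and c | q, n | q. q = g, so n | g. Since g = s, n | s. Since n | t and t | r, n | r. Since n | s, n | gcd(s, r). Since gcd(s, r) > 0, n ≤ gcd(s, r). From d + x ≤ w + v, d + x + n ≤ w + v + gcd(s, r).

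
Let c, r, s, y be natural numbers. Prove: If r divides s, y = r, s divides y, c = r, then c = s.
y = r and s divides y, therefore s divides r. Since r divides s, r = s. Since c = r, c = s.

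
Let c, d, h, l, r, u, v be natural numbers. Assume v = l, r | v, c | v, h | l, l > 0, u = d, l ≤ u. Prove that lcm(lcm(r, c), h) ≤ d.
From r | v and c | v, lcm(r, c) | v. v = l, so lcm(r, c) | l. Since h | l, lcm(lcm(r, c), h) | l. Since l > 0, lcm(lcm(r, c), h) ≤ l. Because u = d and l ≤ u, l ≤ d. lcm(lcm(r, c), h) ≤ l, so lcm(lcm(r, c), h) ≤ d.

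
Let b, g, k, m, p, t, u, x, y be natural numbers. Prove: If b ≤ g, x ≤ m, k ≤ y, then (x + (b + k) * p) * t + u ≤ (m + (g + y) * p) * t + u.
b ≤ g and k ≤ y, therefore b + k ≤ g + y. By multiplying by a non-negative, (b + k) * p ≤ (g + y) * p. From x ≤ m, x + (b + k) * p ≤ m + (g + y) * p. By multiplying by a non-negative, (x + (b + k) * p) * t ≤ (m + (g + y) * p) * t. Then (x + (b + k) * p) * t + u ≤ (m + (g + y) * p) * t + u.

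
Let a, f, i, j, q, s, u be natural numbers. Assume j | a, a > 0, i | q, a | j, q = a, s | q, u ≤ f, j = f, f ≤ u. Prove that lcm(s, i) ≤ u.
a | j and j | a, so a = j. Since j = f, a = f. f ≤ u and u ≤ f, therefore f = u. Since a = f, a = u. s | q and i | q, thus lcm(s, i) | q. q = a, so lcm(s, i) | a. a > 0, so lcm(s, i) ≤ a. a = u, so lcm(s, i) ≤ u.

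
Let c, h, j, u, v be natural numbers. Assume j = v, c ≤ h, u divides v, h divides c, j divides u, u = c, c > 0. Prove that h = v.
Because j = v and j divides u, v divides u. From u divides v, v = u. Since u = c, v = c. h divides c and c > 0, so h ≤ c. Since c ≤ h, c = h. Since v = c, v = h. Then h = v.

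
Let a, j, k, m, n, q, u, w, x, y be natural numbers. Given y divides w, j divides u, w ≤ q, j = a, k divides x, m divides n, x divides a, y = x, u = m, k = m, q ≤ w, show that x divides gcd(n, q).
k = m and k divides x, so m divides x. j = a and j divides u, thus a divides u. u = m, so a divides m. Since x divides a, x divides m. From m divides x, m = x. Since m divides n, x divides n. w ≤ q and q ≤ w, therefore w = q. y = x and y divides w, thus x divides w. w = q, so x divides q. x divides n, so x divides gcd(n, q).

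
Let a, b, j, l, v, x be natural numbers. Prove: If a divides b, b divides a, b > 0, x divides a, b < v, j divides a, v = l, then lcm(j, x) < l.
a divides b and b divides a, therefore a = b. Because j divides a and x divides a, lcm(j, x) divides a. Since a = b, lcm(j, x) divides b. b > 0, so lcm(j, x) ≤ b. From v = l and b < v, b < l. lcm(j, x) ≤ b, so lcm(j, x) < l.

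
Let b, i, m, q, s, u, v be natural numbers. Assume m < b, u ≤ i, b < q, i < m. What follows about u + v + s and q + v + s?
u + v + s < q + v + s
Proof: Because u ≤ i and i < m, u < m. Since m < b, u < b. Since b < q, u < q. Then u + v < q + v. Then u + v + s < q + v + s.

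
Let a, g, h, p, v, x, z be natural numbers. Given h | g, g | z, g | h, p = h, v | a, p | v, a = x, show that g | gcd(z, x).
h | g and g | h, so h = g. p = h and p | v, hence h | v. h = g, so g | v. From a = x and v | a, v | x. g | v, so g | x. g | z, so g | gcd(z, x).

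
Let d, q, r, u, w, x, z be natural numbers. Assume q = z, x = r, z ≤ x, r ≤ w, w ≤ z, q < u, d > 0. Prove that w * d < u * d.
Since x = r and z ≤ x, z ≤ r. r ≤ w, so z ≤ w. w ≤ z, so z = w. q = z, so q = w. q < u, so w < u. Since d > 0, by multiplying by a positive, w * d < u * d.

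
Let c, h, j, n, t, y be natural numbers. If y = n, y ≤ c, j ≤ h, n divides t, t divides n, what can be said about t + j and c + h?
t + j ≤ c + h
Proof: n divides t and t divides n, therefore n = t. y = n, so y = t. y ≤ c, so t ≤ c. j ≤ h, so t + j ≤ c + h.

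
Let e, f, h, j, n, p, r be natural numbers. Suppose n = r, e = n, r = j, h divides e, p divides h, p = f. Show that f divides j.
e = n and n = r, thus e = r. From p divides h and h divides e, p divides e. e = r, so p divides r. Since r = j, p divides j. p = f, so f divides j.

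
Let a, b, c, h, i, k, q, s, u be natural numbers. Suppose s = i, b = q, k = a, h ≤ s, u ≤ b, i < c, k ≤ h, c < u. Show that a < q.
Since k ≤ h and h ≤ s, k ≤ s. s = i, so k ≤ i. Because i < c, k < c. Since k = a, a < c. c < u and u ≤ b, so c < b. Since b = q, c < q. Since a < c, a < q.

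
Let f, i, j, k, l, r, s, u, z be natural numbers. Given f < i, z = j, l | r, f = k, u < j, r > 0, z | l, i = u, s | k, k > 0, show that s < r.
s | k and k > 0, so s ≤ k. i = u and f < i, hence f < u. Because f = k, k < u. Since u < j, k < j. From z | l and l | r, z | r. z = j, so j | r. Because r > 0, j ≤ r. Because k < j, k < r. Since s ≤ k, s < r.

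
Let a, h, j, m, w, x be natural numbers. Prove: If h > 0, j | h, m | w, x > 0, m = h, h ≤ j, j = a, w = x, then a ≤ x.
Because j | h and h > 0, j ≤ h. h ≤ j, so h = j. Because m = h and m | w, h | w. Because w = x, h | x. h = j, so j | x. Since x > 0, j ≤ x. Since j = a, a ≤ x.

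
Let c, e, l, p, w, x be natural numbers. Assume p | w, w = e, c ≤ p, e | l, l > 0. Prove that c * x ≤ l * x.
w = e and p | w, hence p | e. e | l, so p | l. l > 0, so p ≤ l. c ≤ p, so c ≤ l. Then c * x ≤ l * x.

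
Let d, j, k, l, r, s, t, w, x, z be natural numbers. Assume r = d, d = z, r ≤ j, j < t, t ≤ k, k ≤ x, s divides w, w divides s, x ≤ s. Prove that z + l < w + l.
r = d and d = z, thus r = z. Since r ≤ j, z ≤ j. j < t and t ≤ k, therefore j < k. k ≤ x, so j < x. Since z ≤ j, z < x. s divides w and w divides s, therefore s = w. x ≤ s, so x ≤ w. Since z < x, z < w. Then z + l < w + l.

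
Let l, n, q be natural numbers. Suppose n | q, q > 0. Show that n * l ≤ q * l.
From n | q and q > 0, n ≤ q. Then n * l ≤ q * l.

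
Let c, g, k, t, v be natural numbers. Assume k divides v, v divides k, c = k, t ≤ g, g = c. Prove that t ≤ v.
Because g = c and c = k, g = k. k divides v and v divides k, thus k = v. Since g = k, g = v. t ≤ g, so t ≤ v.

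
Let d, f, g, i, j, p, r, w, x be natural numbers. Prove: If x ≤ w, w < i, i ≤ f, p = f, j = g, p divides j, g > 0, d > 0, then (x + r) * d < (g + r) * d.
From w < i and i ≤ f, w < f. From x ≤ w, x < f. Since j = g and p divides j, p divides g. p = f, so f divides g. Since g > 0, f ≤ g. x < f, so x < g. Then x + r < g + r. Combined with d > 0, by multiplying by a positive, (x + r) * d < (g + r) * d.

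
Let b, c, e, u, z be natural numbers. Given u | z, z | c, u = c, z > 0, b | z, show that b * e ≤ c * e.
u = c and u | z, thus c | z. Since z | c, z = c. b | z and z > 0, therefore b ≤ z. z = c, so b ≤ c. Then b * e ≤ c * e.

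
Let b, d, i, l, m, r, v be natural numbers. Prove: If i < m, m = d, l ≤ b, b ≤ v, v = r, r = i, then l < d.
v = r and r = i, thus v = i. Since b ≤ v, b ≤ i. Since l ≤ b, l ≤ i. m = d and i < m, so i < d. Since l ≤ i, l < d.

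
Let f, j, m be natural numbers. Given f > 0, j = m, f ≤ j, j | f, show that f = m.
Because j | f and f > 0, j ≤ f. f ≤ j, so f = j. j = m, so f = m.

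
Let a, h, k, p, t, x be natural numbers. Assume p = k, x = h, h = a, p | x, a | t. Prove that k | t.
x = h and h = a, therefore x = a. Since p | x, p | a. Because a | t, p | t. p = k, so k | t.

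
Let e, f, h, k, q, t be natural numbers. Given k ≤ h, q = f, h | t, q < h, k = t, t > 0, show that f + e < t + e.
Because h | t and t > 0, h ≤ t. Since k = t and k ≤ h, t ≤ h. Because h ≤ t, h = t. q = f and q < h, therefore f < h. Since h = t, f < t. Then f + e < t + e.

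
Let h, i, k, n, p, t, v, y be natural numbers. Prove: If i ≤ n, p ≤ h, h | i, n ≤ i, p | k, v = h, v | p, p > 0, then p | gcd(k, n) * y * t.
v = h and v | p, hence h | p. Since p > 0, h ≤ p. Since p ≤ h, h = p. Since i ≤ n and n ≤ i, i = n. Because h | i, h | n. h = p, so p | n. From p | k, p | gcd(k, n). Then p | gcd(k, n) * y. Then p | gcd(k, n) * y * t.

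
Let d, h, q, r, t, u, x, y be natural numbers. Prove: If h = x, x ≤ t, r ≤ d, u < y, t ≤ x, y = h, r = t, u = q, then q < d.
Because y = h and u < y, u < h. h = x, so u < x. Since u = q, q < x. From t ≤ x and x ≤ t, t = x. From r = t and r ≤ d, t ≤ d. t = x, so x ≤ d. Since q < x, q < d.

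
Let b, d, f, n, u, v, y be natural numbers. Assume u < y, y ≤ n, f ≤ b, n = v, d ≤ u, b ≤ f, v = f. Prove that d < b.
n = v and v = f, therefore n = f. f ≤ b and b ≤ f, hence f = b. n = f, so n = b. d ≤ u and u < y, so d < y. y ≤ n, so d < n. n = b, so d < b.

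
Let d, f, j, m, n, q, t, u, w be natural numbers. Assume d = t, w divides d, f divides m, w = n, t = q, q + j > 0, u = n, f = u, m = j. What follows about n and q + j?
n ≤ q + j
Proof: From d = t and w divides d, w divides t. w = n, so n divides t. Since t = q, n divides q. Because f = u and u = n, f = n. m = j and f divides m, thus f divides j. f = n, so n divides j. n divides q, so n divides q + j. q + j > 0, so n ≤ q + j.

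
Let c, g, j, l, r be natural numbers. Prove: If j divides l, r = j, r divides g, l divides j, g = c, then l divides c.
j divides l and l divides j, thus j = l. Since r = j, r = l. r divides g, so l divides g. Since g = c, l divides c.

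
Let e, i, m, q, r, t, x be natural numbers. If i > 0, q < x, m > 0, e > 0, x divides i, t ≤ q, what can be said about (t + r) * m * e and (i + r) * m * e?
(t + r) * m * e < (i + r) * m * e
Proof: Since t ≤ q and q < x, t < x. x divides i and i > 0, so x ≤ i. t < x, so t < i. Then t + r < i + r. Combining with m > 0, by multiplying by a positive, (t + r) * m < (i + r) * m. Since e > 0, by multiplying by a positive, (t + r) * m * e < (i + r) * m * e.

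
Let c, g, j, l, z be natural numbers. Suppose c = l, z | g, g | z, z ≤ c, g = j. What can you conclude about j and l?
j ≤ l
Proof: z | g and g | z, so z = g. Since g = j, z = j. Since z ≤ c, j ≤ c. c = l, so j ≤ l.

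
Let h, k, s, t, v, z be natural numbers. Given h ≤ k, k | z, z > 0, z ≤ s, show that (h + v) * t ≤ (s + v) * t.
Because k | z and z > 0, k ≤ z. Since h ≤ k, h ≤ z. From z ≤ s, h ≤ s. Then h + v ≤ s + v. Then (h + v) * t ≤ (s + v) * t.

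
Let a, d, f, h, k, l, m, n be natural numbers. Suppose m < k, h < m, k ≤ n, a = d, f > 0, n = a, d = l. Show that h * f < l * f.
h < m and m < k, therefore h < k. n = a and a = d, hence n = d. From k ≤ n, k ≤ d. h < k, so h < d. Since d = l, h < l. f > 0, so h * f < l * f.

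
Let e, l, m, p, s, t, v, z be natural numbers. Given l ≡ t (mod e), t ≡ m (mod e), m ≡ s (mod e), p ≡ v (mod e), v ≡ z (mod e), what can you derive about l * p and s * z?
l * p ≡ s * z (mod e)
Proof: l ≡ t (mod e) and t ≡ m (mod e), therefore l ≡ m (mod e). Since m ≡ s (mod e), l ≡ s (mod e). p ≡ v (mod e) and v ≡ z (mod e), hence p ≡ z (mod e). Because l ≡ s (mod e), l * p ≡ s * z (mod e).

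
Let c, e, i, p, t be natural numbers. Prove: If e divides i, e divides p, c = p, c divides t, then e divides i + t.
c = p and c divides t, therefore p divides t. Because e divides p, e divides t. e divides i, so e divides i + t.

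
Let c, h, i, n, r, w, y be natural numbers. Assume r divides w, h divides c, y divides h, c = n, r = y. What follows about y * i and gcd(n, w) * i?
y * i divides gcd(n, w) * i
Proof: Since c = n and h divides c, h divides n. y divides h, so y divides n. Since r = y and r divides w, y divides w. Since y divides n, y divides gcd(n, w). Then y * i divides gcd(n, w) * i.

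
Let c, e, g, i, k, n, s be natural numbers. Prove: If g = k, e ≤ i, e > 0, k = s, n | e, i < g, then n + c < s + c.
n | e and e > 0, so n ≤ e. From g = k and k = s, g = s. e ≤ i and i < g, therefore e < g. Since g = s, e < s. Since n ≤ e, n < s. Then n + c < s + c.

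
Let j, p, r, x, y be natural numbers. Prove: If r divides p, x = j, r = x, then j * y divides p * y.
r = x and r divides p, so x divides p. x = j, so j divides p. Then j * y divides p * y.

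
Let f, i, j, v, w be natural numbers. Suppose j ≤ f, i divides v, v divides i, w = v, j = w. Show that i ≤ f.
Because j = w and w = v, j = v. v divides i and i divides v, therefore v = i. j = v, so j = i. Since j ≤ f, i ≤ f.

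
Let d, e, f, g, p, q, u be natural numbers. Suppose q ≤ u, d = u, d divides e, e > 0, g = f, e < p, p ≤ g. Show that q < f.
d divides e and e > 0, hence d ≤ e. d = u, so u ≤ e. Since e < p and p ≤ g, e < g. g = f, so e < f. From u ≤ e, u < f. q ≤ u, so q < f.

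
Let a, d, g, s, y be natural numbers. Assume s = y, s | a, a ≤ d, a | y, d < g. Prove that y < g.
s = y and s | a, therefore y | a. a | y, so a = y. a ≤ d and d < g, hence a < g. Because a = y, y < g.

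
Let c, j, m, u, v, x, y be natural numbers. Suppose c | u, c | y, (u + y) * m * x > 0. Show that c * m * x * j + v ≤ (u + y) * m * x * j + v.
Because c | u and c | y, c | u + y. Then c * m | (u + y) * m. Then c * m * x | (u + y) * m * x. Since (u + y) * m * x > 0, c * m * x ≤ (u + y) * m * x. Then c * m * x * j ≤ (u + y) * m * x * j. Then c * m * x * j + v ≤ (u + y) * m * x * j + v.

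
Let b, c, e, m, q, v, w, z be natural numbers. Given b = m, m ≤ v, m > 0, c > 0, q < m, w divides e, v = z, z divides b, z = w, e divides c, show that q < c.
v = z and m ≤ v, so m ≤ z. Since b = m and z divides b, z divides m. Since m > 0, z ≤ m. From m ≤ z, m = z. Since z = w, m = w. Since q < m, q < w. w divides e and e divides c, thus w divides c. Since c > 0, w ≤ c. Because q < w, q < c.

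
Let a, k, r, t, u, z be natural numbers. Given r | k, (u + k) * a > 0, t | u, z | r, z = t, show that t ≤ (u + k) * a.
z | r and r | k, thus z | k. From z = t, t | k. From t | u, t | u + k. Then t | (u + k) * a. (u + k) * a > 0, so t ≤ (u + k) * a.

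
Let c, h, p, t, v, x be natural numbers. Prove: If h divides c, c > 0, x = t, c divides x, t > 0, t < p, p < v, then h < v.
h divides c and c > 0, so h ≤ c. x = t and c divides x, so c divides t. t > 0, so c ≤ t. t < p and p < v, hence t < v. c ≤ t, so c < v. h ≤ c, so h < v.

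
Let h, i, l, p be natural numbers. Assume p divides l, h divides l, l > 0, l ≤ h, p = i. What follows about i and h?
i divides h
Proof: h divides l and l > 0, thus h ≤ l. l ≤ h, so l = h. Because p divides l, p divides h. Since p = i, i divides h.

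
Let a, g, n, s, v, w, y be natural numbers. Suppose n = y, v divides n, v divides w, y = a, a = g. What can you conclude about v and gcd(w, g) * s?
v divides gcd(w, g) * s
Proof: y = a and a = g, so y = g. n = y and v divides n, therefore v divides y. y = g, so v divides g. Since v divides w, v divides gcd(w, g). Then v divides gcd(w, g) * s.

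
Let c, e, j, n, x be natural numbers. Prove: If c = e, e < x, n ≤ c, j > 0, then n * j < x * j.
Since c = e and n ≤ c, n ≤ e. e < x, so n < x. Combining with j > 0, by multiplying by a positive, n * j < x * j.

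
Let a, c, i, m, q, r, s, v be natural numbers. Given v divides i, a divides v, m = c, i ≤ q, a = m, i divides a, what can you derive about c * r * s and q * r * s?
c * r * s ≤ q * r * s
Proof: a divides v and v divides i, hence a divides i. Since i divides a, i = a. a = m, so i = m. m = c, so i = c. From i ≤ q, c ≤ q. By multiplying by a non-negative, c * r ≤ q * r. By multiplying by a non-negative, c * r * s ≤ q * r * s.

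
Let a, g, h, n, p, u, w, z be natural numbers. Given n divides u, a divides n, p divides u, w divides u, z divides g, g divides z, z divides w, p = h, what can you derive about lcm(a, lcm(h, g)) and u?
lcm(a, lcm(h, g)) divides u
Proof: a divides n and n divides u, so a divides u. Since p = h and p divides u, h divides u. z divides g and g divides z, thus z = g. z divides w, so g divides w. w divides u, so g divides u. h divides u, so lcm(h, g) divides u. a divides u, so lcm(a, lcm(h, g)) divides u.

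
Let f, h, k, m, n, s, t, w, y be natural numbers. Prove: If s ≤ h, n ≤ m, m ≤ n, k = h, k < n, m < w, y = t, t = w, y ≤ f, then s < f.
Since n ≤ m and m ≤ n, n = m. k = h and k < n, thus h < n. From n = m, h < m. s ≤ h, so s < m. y = t and t = w, so y = w. y ≤ f, so w ≤ f. m < w, so m < f. Since s < m, s < f.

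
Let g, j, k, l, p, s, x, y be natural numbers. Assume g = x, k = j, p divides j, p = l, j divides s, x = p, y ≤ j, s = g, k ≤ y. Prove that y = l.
k = j and k ≤ y, so j ≤ y. Since y ≤ j, y = j. s = g and g = x, therefore s = x. Since x = p, s = p. Since j divides s, j divides p. Since p divides j, j = p. Since y = j, y = p. p = l, so y = l.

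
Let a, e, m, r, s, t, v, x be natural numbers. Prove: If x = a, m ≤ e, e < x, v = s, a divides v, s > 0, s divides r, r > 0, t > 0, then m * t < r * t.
m ≤ e and e < x, therefore m < x. Because x = a, m < a. v = s and a divides v, thus a divides s. Since s > 0, a ≤ s. s divides r and r > 0, so s ≤ r. Since a ≤ s, a ≤ r. m < a, so m < r. Combining with t > 0, by multiplying by a positive, m * t < r * t.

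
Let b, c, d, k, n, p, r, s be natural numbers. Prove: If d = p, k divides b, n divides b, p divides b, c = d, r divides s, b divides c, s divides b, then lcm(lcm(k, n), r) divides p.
Because c = d and b divides c, b divides d. Since d = p, b divides p. Since p divides b, b = p. k divides b and n divides b, hence lcm(k, n) divides b. r divides s and s divides b, therefore r divides b. Because lcm(k, n) divides b, lcm(lcm(k, n), r) divides b. b = p, so lcm(lcm(k, n), r) divides p.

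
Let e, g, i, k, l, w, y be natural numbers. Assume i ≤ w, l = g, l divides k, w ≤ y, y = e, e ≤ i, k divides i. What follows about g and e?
g divides e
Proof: y = e and w ≤ y, so w ≤ e. i ≤ w, so i ≤ e. Since e ≤ i, i = e. l divides k and k divides i, therefore l divides i. i = e, so l divides e. l = g, so g divides e.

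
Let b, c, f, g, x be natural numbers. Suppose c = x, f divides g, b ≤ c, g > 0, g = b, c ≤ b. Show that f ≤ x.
Since b ≤ c and c ≤ b, b = c. c = x, so b = x. f divides g and g > 0, hence f ≤ g. g = b, so f ≤ b. Since b = x, f ≤ x.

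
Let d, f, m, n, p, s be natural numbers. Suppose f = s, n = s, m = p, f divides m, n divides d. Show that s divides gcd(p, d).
m = p and f divides m, thus f divides p. Since f = s, s divides p. Since n = s and n divides d, s divides d. Since s divides p, s divides gcd(p, d).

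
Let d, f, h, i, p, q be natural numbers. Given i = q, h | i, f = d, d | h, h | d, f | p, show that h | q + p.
Because i = q and h | i, h | q. d | h and h | d, therefore d = h. Since f = d, f = h. f | p, so h | p. h | q, so h | q + p.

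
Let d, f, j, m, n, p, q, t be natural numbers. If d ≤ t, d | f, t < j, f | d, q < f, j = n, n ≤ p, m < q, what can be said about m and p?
m < p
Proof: m < q and q < f, hence m < f. d | f and f | d, so d = f. d ≤ t and t < j, so d < j. j = n, so d < n. d = f, so f < n. From m < f, m < n. n ≤ p, so m < p.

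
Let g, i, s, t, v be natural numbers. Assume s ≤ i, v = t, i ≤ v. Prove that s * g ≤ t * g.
v = t and i ≤ v, hence i ≤ t. s ≤ i, so s ≤ t. By multiplying by a non-negative, s * g ≤ t * g.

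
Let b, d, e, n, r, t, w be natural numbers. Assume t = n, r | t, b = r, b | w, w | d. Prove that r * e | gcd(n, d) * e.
From t = n and r | t, r | n. Because b | w and w | d, b | d. Since b = r, r | d. r | n, so r | gcd(n, d). Then r * e | gcd(n, d) * e.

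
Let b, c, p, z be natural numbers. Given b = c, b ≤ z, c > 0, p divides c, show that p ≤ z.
Because p divides c and c > 0, p ≤ c. b = c and b ≤ z, therefore c ≤ z. Since p ≤ c, p ≤ z.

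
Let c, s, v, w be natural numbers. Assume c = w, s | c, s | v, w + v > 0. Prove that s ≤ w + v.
c = w and s | c, so s | w. Since s | v, s | w + v. w + v > 0, so s ≤ w + v.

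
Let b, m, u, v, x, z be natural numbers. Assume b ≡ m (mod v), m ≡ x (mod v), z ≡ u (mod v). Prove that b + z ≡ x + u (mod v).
b ≡ m (mod v) and m ≡ x (mod v), hence b ≡ x (mod v). z ≡ u (mod v), so b + z ≡ x + u (mod v).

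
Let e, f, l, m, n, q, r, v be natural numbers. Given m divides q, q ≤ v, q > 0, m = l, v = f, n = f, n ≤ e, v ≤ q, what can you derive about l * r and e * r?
l * r ≤ e * r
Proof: Since q ≤ v and v ≤ q, q = v. v = f, so q = f. m divides q and q > 0, thus m ≤ q. q = f, so m ≤ f. m = l, so l ≤ f. n = f and n ≤ e, therefore f ≤ e. Because l ≤ f, l ≤ e. By multiplying by a non-negative, l * r ≤ e * r.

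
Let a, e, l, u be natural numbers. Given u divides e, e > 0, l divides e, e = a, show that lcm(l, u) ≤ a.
l divides e and u divides e, thus lcm(l, u) divides e. e > 0, so lcm(l, u) ≤ e. Since e = a, lcm(l, u) ≤ a.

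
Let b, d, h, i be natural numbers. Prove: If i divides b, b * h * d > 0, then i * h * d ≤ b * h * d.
Since i divides b, i * h divides b * h. Then i * h * d divides b * h * d. Since b * h * d > 0, i * h * d ≤ b * h * d.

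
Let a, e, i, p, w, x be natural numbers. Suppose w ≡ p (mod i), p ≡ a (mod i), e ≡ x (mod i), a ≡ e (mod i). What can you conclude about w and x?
w ≡ x (mod i)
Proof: From w ≡ p (mod i) and p ≡ a (mod i), w ≡ a (mod i). a ≡ e (mod i), so w ≡ e (mod i). Since e ≡ x (mod i), w ≡ x (mod i).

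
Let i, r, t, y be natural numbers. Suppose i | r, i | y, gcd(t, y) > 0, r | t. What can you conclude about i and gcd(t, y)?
i ≤ gcd(t, y)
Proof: Since i | r and r | t, i | t. i | y, so i | gcd(t, y). Since gcd(t, y) > 0, i ≤ gcd(t, y).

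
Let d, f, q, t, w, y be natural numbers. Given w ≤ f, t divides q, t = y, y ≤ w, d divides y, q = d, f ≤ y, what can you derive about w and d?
w = d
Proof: Since w ≤ f and f ≤ y, w ≤ y. y ≤ w, so w = y. q = d and t divides q, hence t divides d. Because t = y, y divides d. d divides y, so y = d. w = y, so w = d.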